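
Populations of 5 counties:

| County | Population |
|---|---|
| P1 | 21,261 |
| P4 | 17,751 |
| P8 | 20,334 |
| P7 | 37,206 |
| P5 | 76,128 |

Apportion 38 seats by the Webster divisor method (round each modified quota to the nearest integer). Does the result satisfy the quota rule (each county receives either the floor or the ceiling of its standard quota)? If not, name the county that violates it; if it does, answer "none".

none

Standard quotas: P1 4.679, P4 3.906, P8 4.475, P7 8.188, P5 16.753.
Webster allocation: P1 5, P4 4, P8 4, P7 8, P5 17.
Every allocation lies between the lower and upper quota.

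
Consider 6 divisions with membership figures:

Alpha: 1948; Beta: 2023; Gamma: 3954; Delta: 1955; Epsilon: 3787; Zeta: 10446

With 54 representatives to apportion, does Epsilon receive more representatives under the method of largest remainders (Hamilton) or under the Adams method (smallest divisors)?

Hamilton

Hamilton: Alpha 4, Beta 5, Gamma 9, Delta 4, Epsilon 9, Zeta 23.
Adams: Alpha 5, Beta 5, Gamma 9, Delta 5, Epsilon 8, Zeta 22.
Epsilon gets 9 under Hamilton and 8 under Adams.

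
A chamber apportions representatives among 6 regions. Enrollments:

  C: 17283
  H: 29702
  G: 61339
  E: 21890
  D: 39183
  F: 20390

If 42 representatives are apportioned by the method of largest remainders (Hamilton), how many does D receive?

9

The standard divisor is 189787/42 ≈ 4518.738.
Standard quotas: C 3.8247, H 6.5731, G 13.5744, E 4.8443, D 8.6712, F 4.5123.
Lower quotas: C 3, H 6, G 13, E 4, D 8, F 4 (sum 38, leaving 4 seats).
Remainders in descending order: E 0.8443, C 0.8247, D 0.6712, G 0.5744, H 0.5731, F 0.5123.
Largest remainders: E, C, D, G receive the extra seats.
D receives 9.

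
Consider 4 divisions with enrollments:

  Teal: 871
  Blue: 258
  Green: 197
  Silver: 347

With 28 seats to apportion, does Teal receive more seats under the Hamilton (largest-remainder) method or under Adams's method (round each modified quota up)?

Hamilton

Hamilton: Teal 15, Blue 4, Green 3, Silver 6.
Adams: Teal 14, Blue 4, Green 4, Silver 6.
Teal gets 15 under Hamilton and 14 under Adams.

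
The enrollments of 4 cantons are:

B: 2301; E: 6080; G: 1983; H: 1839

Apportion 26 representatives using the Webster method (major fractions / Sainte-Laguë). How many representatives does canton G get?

Standard divisor 12203/26 ≈ 469.346; standard quotas: B 4.903, E 12.954, G 4.225, H 3.918.
Rounding to the nearest integer gives B 5, E 13, G 4, H 4 — total 26, matching the house size, so no adjustment is needed.
G receives 4.

4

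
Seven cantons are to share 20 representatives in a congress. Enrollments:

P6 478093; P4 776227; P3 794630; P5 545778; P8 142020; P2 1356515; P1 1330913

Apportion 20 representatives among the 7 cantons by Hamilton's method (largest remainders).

P6: 2, P4: 3, P3: 3, P5: 2, P8: 0, P2: 5, P1: 5

The standard divisor is 5424176/20 ≈ 271208.8.
Standard quotas: P6 1.7628, P4 2.8621, P3 2.9300, P5 2.0124, P8 0.5237, P2 5.0017, P1 4.9073.
Lower quotas: P6 1, P4 2, P3 2, P5 2, P8 0, P2 5, P1 4 (sum 16, leaving 4 seats).
Remainders in descending order: P3 0.9300, P1 0.9073, P4 0.8621, P6 0.7628, P8 0.5237, P5 0.0124, P2 0.0017.
The surplus seats go to P3, P1, P4, P6.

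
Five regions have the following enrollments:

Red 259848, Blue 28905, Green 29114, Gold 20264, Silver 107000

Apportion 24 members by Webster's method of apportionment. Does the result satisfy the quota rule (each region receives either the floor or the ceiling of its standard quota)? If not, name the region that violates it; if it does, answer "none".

Standard quotas: Red 14.010, Blue 1.558, Green 1.570, Gold 1.093, Silver 5.769.
Webster allocation: Red 13, Blue 2, Green 2, Gold 1, Silver 6.
Red has quota 14.010 (lower 14, upper 15) but receives 13 — outside the quota interval.

Red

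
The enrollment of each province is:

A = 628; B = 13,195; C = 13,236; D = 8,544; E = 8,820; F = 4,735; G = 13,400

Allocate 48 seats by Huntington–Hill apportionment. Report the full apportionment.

A 1, B 10, C 10, D 6, E 7, F 4, G 10

With divisor 1340: modified quotas A 0.469, B 9.847, C 9.878, D 6.376, E 6.582, F 3.534, G 10.000.
Geometric-mean thresholds: A (min 1), B √(9·10)=9.487, C √(9·10)=9.487, D √(6·7)=6.481, E √(6·7)=6.481, F √(3·4)=3.464, G √(10·11)=10.488.
Each quota rounded against its threshold gives A 1, B 10, C 10, D 6, E 7, F 4, G 10 (total 48).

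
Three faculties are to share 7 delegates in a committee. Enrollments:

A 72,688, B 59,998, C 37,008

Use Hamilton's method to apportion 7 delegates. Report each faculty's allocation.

Total 169694; standard divisor 169694/7 = 24242.
Standard quotas: A 2.9984, B 2.4750, C 1.5266.
Lower quotas: A 2, B 2, C 1 (sum 5, leaving 2 seats).
Remainders in descending order: A 0.9984, C 0.5266, B 0.4750.
Largest remainders: A, C receive the extra seats.

A=3, B=2, C=2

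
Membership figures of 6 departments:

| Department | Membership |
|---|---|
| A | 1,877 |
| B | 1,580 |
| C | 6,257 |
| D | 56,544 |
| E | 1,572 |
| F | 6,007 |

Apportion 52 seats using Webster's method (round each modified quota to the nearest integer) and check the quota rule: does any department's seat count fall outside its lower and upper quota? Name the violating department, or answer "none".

D

Standard quotas: A 1.322, B 1.113, C 4.407, D 39.821, E 1.107, F 4.230.
Webster allocation: A 1, B 1, C 4, D 41, E 1, F 4.
D has quota 39.821 (lower 39, upper 40) but receives 41 — outside the quota interval.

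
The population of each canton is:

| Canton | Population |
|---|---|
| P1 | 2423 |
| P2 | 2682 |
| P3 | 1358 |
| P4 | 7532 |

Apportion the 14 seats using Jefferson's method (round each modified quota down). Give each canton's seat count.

Standard divisor 13995/14 ≈ 999.643; standard quotas: P1 2.424, P2 2.683, P3 1.358, P4 7.535.
Rounding down gives 2, 2, 1, 7 = 12 seats, so the divisor must be adjusted.
With modified divisor 870: modified quotas P1 2.785, P2 3.083, P3 1.561, P4 8.657.
Rounding down: P1 2, P2 3, P3 1, P4 8 (total 14).

P1 2, P2 3, P3 1, P4 8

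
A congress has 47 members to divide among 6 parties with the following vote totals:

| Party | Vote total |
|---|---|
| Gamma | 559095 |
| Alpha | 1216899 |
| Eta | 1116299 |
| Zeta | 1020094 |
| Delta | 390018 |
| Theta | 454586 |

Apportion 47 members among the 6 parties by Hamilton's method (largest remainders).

Gamma: 6, Alpha: 12, Eta: 11, Zeta: 10, Delta: 4, Theta: 4

The standard divisor is 4756991/47 ≈ 101212.574.
Standard quotas: Gamma 5.5240, Alpha 12.0232, Eta 11.0293, Zeta 10.0787, Delta 3.8535, Theta 4.4914.
Lower quotas: Gamma 5, Alpha 12, Eta 11, Zeta 10, Delta 3, Theta 4 (sum 45, leaving 2 seats).
Remainders in descending order: Delta 0.8535, Gamma 0.5240, Theta 0.4914, Zeta 0.0787, Eta 0.0293, Alpha 0.0232.
Largest remainders: Delta, Gamma receive the extra seats.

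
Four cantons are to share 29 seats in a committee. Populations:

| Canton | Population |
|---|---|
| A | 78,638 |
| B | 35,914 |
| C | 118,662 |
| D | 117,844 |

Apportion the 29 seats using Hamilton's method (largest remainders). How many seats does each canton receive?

A=6; B=3; C=10; D=10

Standard divisor: 351058 ÷ 29 ≈ 12105.448.
Standard quotas: A 6.4961, B 2.9668, C 9.8024, D 9.7348.
Lower quotas: A 6, B 2, C 9, D 9 (sum 26, leaving 3 seats).
Remainders in descending order: B 0.9668, C 0.8024, D 0.7348, A 0.4961.
Largest remainders: B, C, D receive the extra seats.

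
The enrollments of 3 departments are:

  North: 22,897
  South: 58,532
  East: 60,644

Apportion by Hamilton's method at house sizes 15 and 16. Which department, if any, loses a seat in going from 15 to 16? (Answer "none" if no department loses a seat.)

North

At 15 seats: North 3, South 6, East 6.
At 16 seats: North 2, South 7, East 7.
North drops from 3 to 2.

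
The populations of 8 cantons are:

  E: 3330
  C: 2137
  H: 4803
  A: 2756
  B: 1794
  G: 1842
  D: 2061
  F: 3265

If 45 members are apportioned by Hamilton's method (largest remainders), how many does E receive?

7

The standard divisor is 21988/45 ≈ 488.622.
Standard quotas: E 6.815, C 4.374, H 9.830, A 5.640, B 3.672, G 3.770, D 4.218, F 6.682.
Lower quotas: E 6, C 4, H 9, A 5, B 3, G 3, D 4, F 6 (sum 40, leaving 5 seats).
Remainders in descending order: H 0.830, E 0.815, G 0.770, F 0.682, B 0.672, A 0.640, C 0.374, D 0.218.
The surplus seats go to H, E, G, F, B.
E receives 7.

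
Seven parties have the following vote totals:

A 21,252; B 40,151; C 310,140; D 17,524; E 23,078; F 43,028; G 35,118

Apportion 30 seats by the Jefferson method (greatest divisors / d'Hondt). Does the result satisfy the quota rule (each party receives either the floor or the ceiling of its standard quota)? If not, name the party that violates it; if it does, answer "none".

Standard quotas: A 1.300, B 2.457, C 18.977, D 1.072, E 1.412, F 2.633, G 2.149.
Jefferson allocation: A 1, B 2, C 21, D 1, E 1, F 2, G 2.
C has quota 18.977 (lower 18, upper 19) but receives 21 — outside the quota interval.

C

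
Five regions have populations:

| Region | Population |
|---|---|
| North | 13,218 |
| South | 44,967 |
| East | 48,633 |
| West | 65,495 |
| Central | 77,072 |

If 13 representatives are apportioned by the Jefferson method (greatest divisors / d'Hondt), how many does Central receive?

Standard divisor 249385/13 ≈ 19183.462; standard quotas: North 0.689, South 2.344, East 2.535, West 3.414, Central 4.018.
Rounding down gives 0, 2, 2, 3, 4 = 11 seats, so the divisor must be adjusted.
With modified divisor 15800: modified quotas North 0.837, South 2.846, East 3.078, West 4.145, Central 4.878.
Rounding down: North 0, South 2, East 3, West 4, Central 4 (total 13).
Central receives 4.

4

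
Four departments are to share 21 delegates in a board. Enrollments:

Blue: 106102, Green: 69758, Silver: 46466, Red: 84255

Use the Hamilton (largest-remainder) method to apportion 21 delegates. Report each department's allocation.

Total 306581; standard divisor 306581/21 ≈ 14599.095.
Standard quotas: Blue 7.2677, Green 4.7782, Silver 3.1828, Red 5.7712.
Lower quotas: Blue 7, Green 4, Silver 3, Red 5 (sum 19, leaving 2 seats).
Remainders in descending order: Green 0.7782, Red 0.7712, Blue 0.2677, Silver 0.1828.
The surplus seats go to Green, Red.

Blue: 7, Green: 5, Silver: 3, Red: 6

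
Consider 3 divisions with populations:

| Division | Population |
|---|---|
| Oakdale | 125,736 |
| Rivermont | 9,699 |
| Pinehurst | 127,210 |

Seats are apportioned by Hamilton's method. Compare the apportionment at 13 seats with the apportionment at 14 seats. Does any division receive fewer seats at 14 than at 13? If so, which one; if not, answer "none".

At 13 seats: Oakdale 6, Rivermont 1, Pinehurst 6.
At 14 seats: Oakdale 7, Rivermont 0, Pinehurst 7.
Rivermont drops from 1 to 0.

Rivermont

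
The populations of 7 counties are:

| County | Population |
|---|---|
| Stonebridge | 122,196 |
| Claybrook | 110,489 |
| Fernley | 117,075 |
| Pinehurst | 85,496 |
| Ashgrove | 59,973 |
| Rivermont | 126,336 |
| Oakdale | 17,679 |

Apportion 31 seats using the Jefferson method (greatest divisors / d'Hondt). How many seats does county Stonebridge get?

6

Standard divisor 639244/31 ≈ 20620.774; standard quotas: Stonebridge 5.926, Claybrook 5.358, Fernley 5.678, Pinehurst 4.146, Ashgrove 2.908, Rivermont 6.127, Oakdale 0.857.
Rounding down gives 5, 5, 5, 4, 2, 6, 0 = 27 seats, so the divisor must be adjusted.
With modified divisor 18200: modified quotas Stonebridge 6.714, Claybrook 6.071, Fernley 6.433, Pinehurst 4.698, Ashgrove 3.295, Rivermont 6.942, Oakdale 0.971.
Rounding down: Stonebridge 6, Claybrook 6, Fernley 6, Pinehurst 4, Ashgrove 3, Rivermont 6, Oakdale 0 (total 31).
Stonebridge receives 6.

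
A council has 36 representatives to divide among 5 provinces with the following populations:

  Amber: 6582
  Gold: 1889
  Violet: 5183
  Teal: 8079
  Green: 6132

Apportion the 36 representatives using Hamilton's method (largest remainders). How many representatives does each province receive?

The standard divisor is 27865/36 ≈ 774.028.
Standard quotas: Amber 8.5036, Gold 2.4405, Violet 6.6961, Teal 10.4376, Green 7.9222.
Lower quotas: Amber 8, Gold 2, Violet 6, Teal 10, Green 7 (sum 33, leaving 3 seats).
Remainders in descending order: Green 0.9222, Violet 0.6961, Amber 0.5036, Gold 0.4405, Teal 0.4376.
Largest remainders: Green, Violet, Amber receive the extra seats.

Amber 9, Gold 2, Violet 7, Teal 10, Green 8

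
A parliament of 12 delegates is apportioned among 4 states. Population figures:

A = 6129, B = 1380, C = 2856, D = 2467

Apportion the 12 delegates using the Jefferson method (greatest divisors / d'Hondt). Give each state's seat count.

Standard divisor 12832/12 ≈ 1069.333; standard quotas: A 5.732, B 1.291, C 2.671, D 2.307.
Rounding down gives 5, 1, 2, 2 = 10 seats, so the divisor must be adjusted.
With modified divisor 900: modified quotas A 6.810, B 1.533, C 3.173, D 2.741.
Rounding down: A 6, B 1, C 3, D 2 (total 12).

A 6, B 1, C 3, D 2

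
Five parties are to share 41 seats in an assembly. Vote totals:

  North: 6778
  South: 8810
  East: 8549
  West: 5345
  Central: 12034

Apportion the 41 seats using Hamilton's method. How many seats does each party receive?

Standard divisor: 41516 ÷ 41 ≈ 1012.585.
Standard quotas: North 6.6938, South 8.7005, East 8.4427, West 5.2786, Central 11.8844.
Lower quotas: North 6, South 8, East 8, West 5, Central 11 (sum 38, leaving 3 seats).
Remainders in descending order: Central 0.8844, South 0.7005, North 0.6938, East 0.4427, West 0.2786.
The surplus seats go to Central, South, North.

North=7, South=9, East=8, West=5, Central=12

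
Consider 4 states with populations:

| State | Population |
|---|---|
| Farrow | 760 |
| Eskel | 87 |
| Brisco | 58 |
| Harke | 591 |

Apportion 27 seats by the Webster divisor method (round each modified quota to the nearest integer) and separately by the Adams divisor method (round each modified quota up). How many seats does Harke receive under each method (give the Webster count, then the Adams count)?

10 and 11

Webster: Farrow 14, Eskel 2, Brisco 1, Harke 10.
Adams: Farrow 13, Eskel 2, Brisco 1, Harke 11.
Harke gets 10 under Webster and 11 under Adams.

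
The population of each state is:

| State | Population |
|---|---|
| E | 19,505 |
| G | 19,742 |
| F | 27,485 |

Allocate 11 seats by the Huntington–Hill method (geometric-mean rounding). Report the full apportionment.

With divisor 5922: modified quotas E 3.294, G 3.334, F 4.641.
Geometric-mean thresholds: E √(3·4)=3.464, G √(3·4)=3.464, F √(4·5)=4.472.
Each quota rounded against its threshold gives E 3, G 3, F 5 (total 11).

E=3, G=3, F=5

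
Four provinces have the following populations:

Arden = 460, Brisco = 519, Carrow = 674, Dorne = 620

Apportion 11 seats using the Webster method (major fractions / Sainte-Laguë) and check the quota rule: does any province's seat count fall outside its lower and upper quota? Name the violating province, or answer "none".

Standard quotas: Arden 2.226, Brisco 2.512, Carrow 3.262, Dorne 3.000.
Webster allocation: Arden 2, Brisco 3, Carrow 3, Dorne 3.
Every allocation lies between the lower and upper quota.

none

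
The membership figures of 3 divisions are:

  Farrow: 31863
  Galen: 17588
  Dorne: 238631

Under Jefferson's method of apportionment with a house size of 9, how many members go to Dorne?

Standard divisor 288082/9 ≈ 32009.111; standard quotas: Farrow 0.995, Galen 0.549, Dorne 7.455.
Rounding down gives 0, 0, 7 = 7 seats, so the divisor must be adjusted.
With modified divisor 28200: modified quotas Farrow 1.130, Galen 0.624, Dorne 8.462.
Rounding down: Farrow 1, Galen 0, Dorne 8 (total 9).
Dorne receives 8.

8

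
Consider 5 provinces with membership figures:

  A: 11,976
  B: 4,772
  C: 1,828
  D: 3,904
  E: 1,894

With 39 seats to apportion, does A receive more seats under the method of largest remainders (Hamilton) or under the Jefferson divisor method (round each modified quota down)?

Jefferson

Hamilton: A 19, B 8, C 3, D 6, E 3.
Jefferson: A 20, B 7, C 3, D 6, E 3.
A gets 19 under Hamilton and 20 under Jefferson.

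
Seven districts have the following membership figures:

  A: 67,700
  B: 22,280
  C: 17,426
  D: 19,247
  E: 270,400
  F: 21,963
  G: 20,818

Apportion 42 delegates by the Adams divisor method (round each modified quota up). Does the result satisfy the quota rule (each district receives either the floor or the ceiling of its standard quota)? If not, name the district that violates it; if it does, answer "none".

none

Standard quotas: A 6.465, B 2.128, C 1.664, D 1.838, E 25.821, F 2.097, G 1.988.
Adams allocation: A 7, B 2, C 2, D 2, E 25, F 2, G 2.
Every allocation lies between the lower and upper quota.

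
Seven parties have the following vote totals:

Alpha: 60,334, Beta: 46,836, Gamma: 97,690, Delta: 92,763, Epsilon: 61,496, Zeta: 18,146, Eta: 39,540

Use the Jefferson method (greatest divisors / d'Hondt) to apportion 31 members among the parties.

Alpha 4, Beta 3, Gamma 8, Delta 7, Epsilon 5, Zeta 1, Eta 3

Standard divisor 416805/31 ≈ 13445.323; standard quotas: Alpha 4.487, Beta 3.483, Gamma 7.266, Delta 6.899, Epsilon 4.574, Zeta 1.350, Eta 2.941.
Rounding down gives 4, 3, 7, 6, 4, 1, 2 = 27 seats, so the divisor must be adjusted.
With modified divisor 12140: modified quotas Alpha 4.970, Beta 3.858, Gamma 8.047, Delta 7.641, Epsilon 5.066, Zeta 1.495, Eta 3.257.
Rounding down: Alpha 4, Beta 3, Gamma 8, Delta 7, Epsilon 5, Zeta 1, Eta 3 (total 31).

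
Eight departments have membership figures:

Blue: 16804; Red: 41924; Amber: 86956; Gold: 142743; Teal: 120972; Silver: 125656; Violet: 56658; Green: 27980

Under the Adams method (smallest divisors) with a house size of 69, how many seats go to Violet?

Standard divisor 619693/69 ≈ 8981.058; standard quotas: Blue 1.871, Red 4.668, Amber 9.682, Gold 15.894, Teal 13.470, Silver 13.991, Violet 6.309, Green 3.115.
Rounding up gives 2, 5, 10, 16, 14, 14, 7, 4 = 72 seats, so the divisor must be adjusted.
With modified divisor 9500: modified quotas Blue 1.769, Red 4.413, Amber 9.153, Gold 15.026, Teal 12.734, Silver 13.227, Violet 5.964, Green 2.945.
Rounding up: Blue 2, Red 5, Amber 10, Gold 16, Teal 13, Silver 14, Violet 6, Green 3 (total 69).
Violet receives 6.

6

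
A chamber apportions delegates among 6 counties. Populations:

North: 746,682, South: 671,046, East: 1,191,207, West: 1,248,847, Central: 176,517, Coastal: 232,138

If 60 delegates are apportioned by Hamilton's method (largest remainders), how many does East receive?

17

The standard divisor is 4266437/60 ≈ 71107.283.
Standard quotas: North 10.5008, South 9.4371, East 16.7523, West 17.5629, Central 2.4824, Coastal 3.2646.
Lower quotas: North 10, South 9, East 16, West 17, Central 2, Coastal 3 (sum 57, leaving 3 seats).
Remainders in descending order: East 0.7523, West 0.5629, North 0.5008, Central 0.4824, South 0.4371, Coastal 0.2646.
Largest remainders: East, West, North receive the extra seats.
East receives 17.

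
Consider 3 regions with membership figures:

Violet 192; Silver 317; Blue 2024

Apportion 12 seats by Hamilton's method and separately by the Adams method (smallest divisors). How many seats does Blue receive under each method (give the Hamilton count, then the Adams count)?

Hamilton: Violet 1, Silver 1, Blue 10.
Adams: Violet 1, Silver 2, Blue 9.
Blue gets 10 under Hamilton and 9 under Adams.

10 and 9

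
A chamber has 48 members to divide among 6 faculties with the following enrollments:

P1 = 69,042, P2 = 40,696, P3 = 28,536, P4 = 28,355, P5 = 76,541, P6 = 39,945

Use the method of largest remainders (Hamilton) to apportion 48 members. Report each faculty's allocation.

Standard divisor: 283115 ÷ 48 ≈ 5898.229.
Standard quotas: P1 11.7055, P2 6.8997, P3 4.8381, P4 4.8074, P5 12.9769, P6 6.7724.
Lower quotas: P1 11, P2 6, P3 4, P4 4, P5 12, P6 6 (sum 43, leaving 5 seats).
Remainders in descending order: P5 0.9769, P2 0.8997, P3 0.8381, P4 0.8074, P6 0.7724, P1 0.7055.
Largest remainders: P5, P2, P3, P4, P6 receive the extra seats.

P1 11, P2 7, P3 5, P4 5, P5 13, P6 7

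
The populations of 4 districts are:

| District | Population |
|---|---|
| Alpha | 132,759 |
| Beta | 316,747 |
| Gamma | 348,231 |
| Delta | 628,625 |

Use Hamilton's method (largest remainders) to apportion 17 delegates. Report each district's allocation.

Alpha 2, Beta 4, Gamma 4, Delta 7

Standard divisor: 1426362 ÷ 17 ≈ 83903.647.
Standard quotas: Alpha 1.5823, Beta 3.7751, Gamma 4.1504, Delta 7.4922.
Lower quotas: Alpha 1, Beta 3, Gamma 4, Delta 7 (sum 15, leaving 2 seats).
Remainders in descending order: Beta 0.7751, Alpha 0.5823, Delta 0.4922, Gamma 0.1504.
Largest remainders: Beta, Alpha receive the extra seats.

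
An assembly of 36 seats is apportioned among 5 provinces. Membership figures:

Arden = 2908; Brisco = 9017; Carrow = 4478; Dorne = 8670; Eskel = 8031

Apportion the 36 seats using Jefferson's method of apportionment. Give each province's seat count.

Standard divisor 33104/36 ≈ 919.556; standard quotas: Arden 3.162, Brisco 9.806, Carrow 4.870, Dorne 9.428, Eskel 8.734.
Rounding down gives 3, 9, 4, 9, 8 = 33 seats, so the divisor must be adjusted.
With modified divisor 880: modified quotas Arden 3.305, Brisco 10.247, Carrow 5.089, Dorne 9.852, Eskel 9.126.
Rounding down: Arden 3, Brisco 10, Carrow 5, Dorne 9, Eskel 9 (total 36).

Arden=3; Brisco=10; Carrow=5; Dorne=9; Eskel=9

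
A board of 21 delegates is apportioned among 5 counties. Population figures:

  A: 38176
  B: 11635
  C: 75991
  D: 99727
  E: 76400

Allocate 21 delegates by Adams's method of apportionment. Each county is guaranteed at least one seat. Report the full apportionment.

A 3; B 1; C 5; D 7; E 5

Standard divisor 301929/21 ≈ 14377.571; standard quotas: A 2.655, B 0.809, C 5.285, D 6.936, E 5.314.
Rounding up gives 3, 1, 6, 7, 6 = 23 seats, so the divisor must be adjusted.
With modified divisor 16000: modified quotas A 2.386, B 0.727, C 4.749, D 6.233, E 4.775.
Rounding up: A 3, B 1, C 5, D 7, E 5 (total 21).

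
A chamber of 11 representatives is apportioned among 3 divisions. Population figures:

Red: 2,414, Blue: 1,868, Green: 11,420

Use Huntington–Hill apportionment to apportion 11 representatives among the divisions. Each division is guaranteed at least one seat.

With divisor 1436: modified quotas Red 1.681, Blue 1.301, Green 7.953.
Geometric-mean thresholds: Red √(1·2)=1.414, Blue √(1·2)=1.414, Green √(7·8)=7.483.
Each quota rounded against its threshold gives Red 2, Blue 1, Green 8 (total 11).

Red=2, Blue=1, Green=8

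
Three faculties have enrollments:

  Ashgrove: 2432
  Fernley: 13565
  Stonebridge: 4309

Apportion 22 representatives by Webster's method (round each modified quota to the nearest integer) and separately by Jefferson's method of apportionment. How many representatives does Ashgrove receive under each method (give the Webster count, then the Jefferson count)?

Webster: Ashgrove 3, Fernley 14, Stonebridge 5.
Jefferson: Ashgrove 2, Fernley 15, Stonebridge 5.
Ashgrove gets 3 under Webster and 2 under Jefferson.

3 and 2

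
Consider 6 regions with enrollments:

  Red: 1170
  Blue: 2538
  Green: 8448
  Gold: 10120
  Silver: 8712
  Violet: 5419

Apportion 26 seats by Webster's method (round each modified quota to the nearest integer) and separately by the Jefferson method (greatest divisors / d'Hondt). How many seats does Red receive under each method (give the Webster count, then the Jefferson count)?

Webster: Red 1, Blue 2, Green 6, Gold 7, Silver 6, Violet 4.
Jefferson: Red 0, Blue 2, Green 6, Gold 8, Silver 6, Violet 4.
Red gets 1 under Webster and 0 under Jefferson.

1 and 0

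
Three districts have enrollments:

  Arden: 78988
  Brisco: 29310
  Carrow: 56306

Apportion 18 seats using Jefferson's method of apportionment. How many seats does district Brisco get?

3

Standard divisor 164604/18 ≈ 9144.667; standard quotas: Arden 8.638, Brisco 3.205, Carrow 6.157.
Rounding down gives 8, 3, 6 = 17 seats, so the divisor must be adjusted.
With modified divisor 8400: modified quotas Arden 9.403, Brisco 3.489, Carrow 6.703.
Rounding down: Arden 9, Brisco 3, Carrow 6 (total 18).
Brisco receives 3.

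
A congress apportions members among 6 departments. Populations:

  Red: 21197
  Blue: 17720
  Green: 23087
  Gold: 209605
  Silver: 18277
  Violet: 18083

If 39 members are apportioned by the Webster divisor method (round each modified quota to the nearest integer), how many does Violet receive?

2

Standard divisor 307969/39 ≈ 7896.641; standard quotas: Red 2.684, Blue 2.244, Green 2.924, Gold 26.544, Silver 2.315, Violet 2.290.
Rounding to the nearest integer gives Red 3, Blue 2, Green 3, Gold 27, Silver 2, Violet 2 — total 39, matching the house size, so no adjustment is needed.
Violet receives 2.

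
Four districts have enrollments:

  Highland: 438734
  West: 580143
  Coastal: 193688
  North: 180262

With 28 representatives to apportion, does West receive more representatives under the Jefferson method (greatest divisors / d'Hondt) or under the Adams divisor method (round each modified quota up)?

Jefferson

Jefferson: Highland 9, West 12, Coastal 4, North 3.
Adams: Highland 9, West 11, Coastal 4, North 4.
West gets 12 under Jefferson and 11 under Adams.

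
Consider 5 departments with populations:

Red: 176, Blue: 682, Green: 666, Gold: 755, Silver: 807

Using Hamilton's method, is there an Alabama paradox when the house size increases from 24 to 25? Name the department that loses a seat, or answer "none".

At 24 seats: Red 2, Blue 5, Green 5, Gold 6, Silver 6.
At 25 seats: Red 1, Blue 6, Green 5, Gold 6, Silver 7.
Red drops from 2 to 1.

Red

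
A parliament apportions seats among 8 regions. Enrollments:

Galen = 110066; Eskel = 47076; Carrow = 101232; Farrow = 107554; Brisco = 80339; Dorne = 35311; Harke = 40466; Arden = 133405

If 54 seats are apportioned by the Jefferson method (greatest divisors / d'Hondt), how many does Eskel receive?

Standard divisor 655449/54 ≈ 12137.944; standard quotas: Galen 9.068, Eskel 3.878, Carrow 8.340, Farrow 8.861, Brisco 6.619, Dorne 2.909, Harke 3.334, Arden 10.991.
Rounding down gives 9, 3, 8, 8, 6, 2, 3, 10 = 49 seats, so the divisor must be adjusted.
With modified divisor 11400: modified quotas Galen 9.655, Eskel 4.129, Carrow 8.880, Farrow 9.435, Brisco 7.047, Dorne 3.097, Harke 3.550, Arden 11.702.
Rounding down: Galen 9, Eskel 4, Carrow 8, Farrow 9, Brisco 7, Dorne 3, Harke 3, Arden 11 (total 54).
Eskel receives 4.

4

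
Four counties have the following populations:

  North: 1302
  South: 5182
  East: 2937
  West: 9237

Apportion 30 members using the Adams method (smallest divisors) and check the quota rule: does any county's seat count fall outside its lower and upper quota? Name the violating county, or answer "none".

none

Standard quotas: North 2.093, South 8.332, East 4.722, West 14.852.
Adams allocation: North 2, South 8, East 5, West 15.
Every allocation lies between the lower and upper quota.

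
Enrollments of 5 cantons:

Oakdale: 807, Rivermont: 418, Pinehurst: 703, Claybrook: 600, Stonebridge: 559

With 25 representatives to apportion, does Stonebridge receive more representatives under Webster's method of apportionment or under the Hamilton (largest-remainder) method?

Webster

Webster: Oakdale 6, Rivermont 3, Pinehurst 6, Claybrook 5, Stonebridge 5.
Hamilton: Oakdale 7, Rivermont 3, Pinehurst 6, Claybrook 5, Stonebridge 4.
Stonebridge gets 5 under Webster and 4 under Hamilton.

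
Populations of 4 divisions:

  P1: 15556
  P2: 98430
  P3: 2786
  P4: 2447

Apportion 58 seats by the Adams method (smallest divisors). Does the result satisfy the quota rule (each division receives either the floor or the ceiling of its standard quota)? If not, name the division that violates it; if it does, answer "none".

Standard quotas: P1 7.568, P2 47.886, P3 1.355, P4 1.190.
Adams allocation: P1 8, P2 46, P3 2, P4 2.
P2 has quota 47.886 (lower 47, upper 48) but receives 46 — outside the quota interval.

P2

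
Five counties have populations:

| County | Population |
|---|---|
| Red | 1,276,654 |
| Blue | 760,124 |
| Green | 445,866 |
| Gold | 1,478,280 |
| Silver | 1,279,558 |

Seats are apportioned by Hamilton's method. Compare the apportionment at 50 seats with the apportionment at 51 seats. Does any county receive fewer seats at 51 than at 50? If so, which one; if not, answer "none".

At 50 seats: Red 12, Blue 7, Green 5, Gold 14, Silver 12.
At 51 seats: Red 13, Blue 7, Green 4, Gold 14, Silver 13.
Green drops from 5 to 4.

Green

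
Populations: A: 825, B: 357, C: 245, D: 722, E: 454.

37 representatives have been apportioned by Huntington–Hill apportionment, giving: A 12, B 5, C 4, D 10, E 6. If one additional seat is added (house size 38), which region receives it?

E

Priority for the next seat is population ÷ (√(s·(s+1))).
Priorities: A 66.053, B 65.179, C 54.784, D 68.840, E 70.054.
Highest priority: E.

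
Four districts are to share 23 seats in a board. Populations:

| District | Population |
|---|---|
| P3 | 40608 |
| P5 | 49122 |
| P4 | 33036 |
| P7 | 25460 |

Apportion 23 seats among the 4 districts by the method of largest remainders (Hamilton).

P3: 6, P5: 8, P4: 5, P7: 4

The standard divisor is 148226/23 ≈ 6444.609.
Standard quotas: P3 6.3011, P5 7.6222, P4 5.1261, P7 3.9506.
Lower quotas: P3 6, P5 7, P4 5, P7 3 (sum 21, leaving 2 seats).
Remainders in descending order: P7 0.9506, P5 0.6222, P3 0.3011, P4 0.1261.
Largest remainders: P7, P5 receive the extra seats.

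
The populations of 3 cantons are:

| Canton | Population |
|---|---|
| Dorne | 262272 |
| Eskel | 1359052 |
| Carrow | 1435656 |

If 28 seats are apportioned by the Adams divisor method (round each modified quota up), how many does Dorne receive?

3

Standard divisor 3056980/28 ≈ 109177.857; standard quotas: Dorne 2.402, Eskel 12.448, Carrow 13.150.
Rounding up gives 3, 13, 14 = 30 seats, so the divisor must be adjusted.
With modified divisor 116400: modified quotas Dorne 2.253, Eskel 11.676, Carrow 12.334.
Rounding up: Dorne 3, Eskel 12, Carrow 13 (total 28).
Dorne receives 3.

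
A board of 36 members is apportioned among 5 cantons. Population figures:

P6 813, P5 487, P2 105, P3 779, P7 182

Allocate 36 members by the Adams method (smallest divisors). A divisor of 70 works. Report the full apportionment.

P6 12, P5 7, P2 2, P3 12, P7 3

With modified divisor 70: modified quotas P6 11.614, P5 6.957, P2 1.500, P3 11.129, P7 2.600.
Rounding up: P6 12, P5 7, P2 2, P3 12, P7 3 (total 36).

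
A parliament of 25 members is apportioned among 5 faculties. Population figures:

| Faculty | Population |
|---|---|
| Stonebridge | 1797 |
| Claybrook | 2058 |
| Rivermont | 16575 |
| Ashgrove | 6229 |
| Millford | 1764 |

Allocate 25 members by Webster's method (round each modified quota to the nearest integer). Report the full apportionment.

Standard divisor 28423/25 ≈ 1136.92; standard quotas: Stonebridge 1.581, Claybrook 1.810, Rivermont 14.579, Ashgrove 5.479, Millford 1.552.
Rounding to the nearest integer gives 2, 2, 15, 5, 2 = 26 seats, so the divisor must be adjusted.
With modified divisor 1160: modified quotas Stonebridge 1.549, Claybrook 1.774, Rivermont 14.289, Ashgrove 5.370, Millford 1.521.
Rounding to the nearest integer: Stonebridge 2, Claybrook 2, Rivermont 14, Ashgrove 5, Millford 2 (total 25).

Stonebridge: 2; Claybrook: 2; Rivermont: 14; Ashgrove: 5; Millford: 2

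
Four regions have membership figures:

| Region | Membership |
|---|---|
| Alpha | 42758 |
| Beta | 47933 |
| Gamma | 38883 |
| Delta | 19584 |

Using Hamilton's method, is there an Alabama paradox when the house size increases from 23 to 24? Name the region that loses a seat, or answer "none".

At 23 seats: Alpha 7, Beta 7, Gamma 6, Delta 3.
At 24 seats: Alpha 7, Beta 8, Gamma 6, Delta 3.
No region's allocation decreased.

none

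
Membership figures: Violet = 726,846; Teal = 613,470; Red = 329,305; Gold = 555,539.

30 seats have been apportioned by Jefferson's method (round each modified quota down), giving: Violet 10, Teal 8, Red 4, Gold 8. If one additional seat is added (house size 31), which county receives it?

Priority for the next seat is population ÷ (current seats + 1).
Priorities: Violet 66076.909, Teal 68163.333, Red 65861.000, Gold 61726.556.
Highest priority: Teal.

Teal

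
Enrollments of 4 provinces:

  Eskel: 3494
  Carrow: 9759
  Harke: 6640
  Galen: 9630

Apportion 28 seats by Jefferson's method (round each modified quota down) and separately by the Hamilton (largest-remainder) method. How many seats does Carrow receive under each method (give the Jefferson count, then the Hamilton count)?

Jefferson: Eskel 3, Carrow 10, Harke 6, Galen 9.
Hamilton: Eskel 4, Carrow 9, Harke 6, Galen 9.
Carrow gets 10 under Jefferson and 9 under Hamilton.

10 and 9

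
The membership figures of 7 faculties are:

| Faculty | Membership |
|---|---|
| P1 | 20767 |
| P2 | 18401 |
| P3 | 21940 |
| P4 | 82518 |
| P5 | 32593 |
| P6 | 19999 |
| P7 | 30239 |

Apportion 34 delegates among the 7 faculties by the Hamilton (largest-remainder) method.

Standard divisor: 226457 ÷ 34 ≈ 6660.5.
Standard quotas: P1 3.1179, P2 2.7627, P3 3.2940, P4 12.3892, P5 4.8935, P6 3.0026, P7 4.5400.
Lower quotas: P1 3, P2 2, P3 3, P4 12, P5 4, P6 3, P7 4 (sum 31, leaving 3 seats).
Remainders in descending order: P5 0.8935, P2 0.7627, P7 0.5400, P4 0.3892, P3 0.2940, P1 0.1179, P6 0.0026.
Largest remainders: P5, P2, P7 receive the extra seats.

P1: 3, P2: 3, P3: 3, P4: 12, P5: 5, P6: 3, P7: 5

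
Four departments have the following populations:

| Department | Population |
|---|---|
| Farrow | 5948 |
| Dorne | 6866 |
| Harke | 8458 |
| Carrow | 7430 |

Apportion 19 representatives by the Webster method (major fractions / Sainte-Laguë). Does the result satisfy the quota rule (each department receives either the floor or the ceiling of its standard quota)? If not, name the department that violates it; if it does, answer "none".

none

Standard quotas: Farrow 3.937, Dorne 4.545, Harke 5.599, Carrow 4.918.
Webster allocation: Farrow 4, Dorne 4, Harke 6, Carrow 5.
Every allocation lies between the lower and upper quota.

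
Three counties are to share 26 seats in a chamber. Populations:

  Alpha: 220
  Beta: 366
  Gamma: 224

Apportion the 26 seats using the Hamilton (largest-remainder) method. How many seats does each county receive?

The standard divisor is 810/26 ≈ 31.154.
Standard quotas: Alpha 7.062, Beta 11.748, Gamma 7.190.
Lower quotas: Alpha 7, Beta 11, Gamma 7 (sum 25, leaving 1 seat).
Remainders in descending order: Beta 0.748, Gamma 0.190, Alpha 0.062.
The surplus seat goes to Beta.

Alpha 7, Beta 12, Gamma 7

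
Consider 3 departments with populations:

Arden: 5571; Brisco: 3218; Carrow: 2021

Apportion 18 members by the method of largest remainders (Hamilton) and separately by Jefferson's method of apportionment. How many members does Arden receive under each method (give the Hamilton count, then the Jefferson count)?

Hamilton: Arden 9, Brisco 5, Carrow 4.
Jefferson: Arden 10, Brisco 5, Carrow 3.
Arden gets 9 under Hamilton and 10 under Jefferson.

9 and 10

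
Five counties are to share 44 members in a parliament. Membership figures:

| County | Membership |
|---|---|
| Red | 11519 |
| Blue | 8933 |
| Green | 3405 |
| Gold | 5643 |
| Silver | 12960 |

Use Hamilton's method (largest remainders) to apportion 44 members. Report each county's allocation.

Red 12, Blue 9, Green 4, Gold 6, Silver 13

Standard divisor: 42460 ÷ 44 = 965.
Standard quotas: Red 11.9368, Blue 9.2570, Green 3.5285, Gold 5.8477, Silver 13.4301.
Lower quotas: Red 11, Blue 9, Green 3, Gold 5, Silver 13 (sum 41, leaving 3 seats).
Remainders in descending order: Red 0.9368, Gold 0.8477, Green 0.5285, Silver 0.4301, Blue 0.2570.
Largest remainders: Red, Gold, Green receive the extra seats.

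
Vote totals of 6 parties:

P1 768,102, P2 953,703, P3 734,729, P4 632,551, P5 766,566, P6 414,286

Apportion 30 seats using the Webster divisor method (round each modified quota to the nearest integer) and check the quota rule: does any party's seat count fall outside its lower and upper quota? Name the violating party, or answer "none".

none

Standard quotas: P1 5.397, P2 6.701, P3 5.162, P4 4.444, P5 5.386, P6 2.911.
Webster allocation: P1 5, P2 7, P3 5, P4 5, P5 5, P6 3.
Every allocation lies between the lower and upper quota.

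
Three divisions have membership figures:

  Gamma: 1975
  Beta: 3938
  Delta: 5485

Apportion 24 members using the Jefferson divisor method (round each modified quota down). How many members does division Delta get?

Standard divisor 11398/24 ≈ 474.917; standard quotas: Gamma 4.159, Beta 8.292, Delta 11.549.
Rounding down gives 4, 8, 11 = 23 seats, so the divisor must be adjusted.
With modified divisor 450: modified quotas Gamma 4.389, Beta 8.751, Delta 12.189.
Rounding down: Gamma 4, Beta 8, Delta 12 (total 24).
Delta receives 12.

12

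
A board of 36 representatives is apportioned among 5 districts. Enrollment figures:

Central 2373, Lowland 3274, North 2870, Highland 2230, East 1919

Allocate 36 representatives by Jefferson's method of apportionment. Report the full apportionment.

Standard divisor 12666/36 ≈ 351.833; standard quotas: Central 6.745, Lowland 9.306, North 8.157, Highland 6.338, East 5.454.
Rounding down gives 6, 9, 8, 6, 5 = 34 seats, so the divisor must be adjusted.
With modified divisor 324: modified quotas Central 7.324, Lowland 10.105, North 8.858, Highland 6.883, East 5.923.
Rounding down: Central 7, Lowland 10, North 8, Highland 6, East 5 (total 36).

Central=7, Lowland=10, North=8, Highland=6, East=5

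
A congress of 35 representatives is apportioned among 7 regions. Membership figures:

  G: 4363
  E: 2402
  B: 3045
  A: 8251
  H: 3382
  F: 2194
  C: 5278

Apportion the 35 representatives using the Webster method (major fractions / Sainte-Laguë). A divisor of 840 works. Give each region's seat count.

G: 5, E: 3, B: 4, A: 10, H: 4, F: 3, C: 6

With modified divisor 840: modified quotas G 5.194, E 2.860, B 3.625, A 9.823, H 4.026, F 2.612, C 6.283.
Rounding to the nearest integer: G 5, E 3, B 4, A 10, H 4, F 3, C 6 (total 35).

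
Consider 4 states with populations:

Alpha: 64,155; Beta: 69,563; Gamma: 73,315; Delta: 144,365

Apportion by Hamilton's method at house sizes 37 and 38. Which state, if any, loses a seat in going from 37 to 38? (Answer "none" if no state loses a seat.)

none

At 37 seats: Alpha 7, Beta 7, Gamma 8, Delta 15.
At 38 seats: Alpha 7, Beta 7, Gamma 8, Delta 16.
No state's allocation decreased.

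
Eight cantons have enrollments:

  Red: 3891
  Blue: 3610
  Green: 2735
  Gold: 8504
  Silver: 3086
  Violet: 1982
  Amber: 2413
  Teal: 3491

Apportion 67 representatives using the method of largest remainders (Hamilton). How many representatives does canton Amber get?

The standard divisor is 29712/67 ≈ 443.463.
Standard quotas: Red 8.7741, Blue 8.1405, Green 6.1674, Gold 19.1764, Silver 6.9589, Violet 4.4694, Amber 5.4413, Teal 7.8721.
Lower quotas: Red 8, Blue 8, Green 6, Gold 19, Silver 6, Violet 4, Amber 5, Teal 7 (sum 63, leaving 4 seats).
Remainders in descending order: Silver 0.9589, Teal 0.8721, Red 0.7741, Violet 0.4694, Amber 0.4413, Gold 0.1764, Green 0.1674, Blue 0.1405.
Largest remainders: Silver, Teal, Red, Violet receive the extra seats.
Amber receives 5.

5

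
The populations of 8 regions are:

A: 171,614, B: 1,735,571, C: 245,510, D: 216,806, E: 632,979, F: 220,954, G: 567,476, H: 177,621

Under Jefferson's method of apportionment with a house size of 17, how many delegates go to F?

Standard divisor 3968531/17 ≈ 233443; standard quotas: A 0.735, B 7.435, C 1.052, D 0.929, E 2.711, F 0.947, G 2.431, H 0.761.
Rounding down gives 0, 7, 1, 0, 2, 0, 2, 0 = 12 seats, so the divisor must be adjusted.
With modified divisor 191000: modified quotas A 0.899, B 9.087, C 1.285, D 1.135, E 3.314, F 1.157, G 2.971, H 0.930.
Rounding down: A 0, B 9, C 1, D 1, E 3, F 1, G 2, H 0 (total 17).
F receives 1.

1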